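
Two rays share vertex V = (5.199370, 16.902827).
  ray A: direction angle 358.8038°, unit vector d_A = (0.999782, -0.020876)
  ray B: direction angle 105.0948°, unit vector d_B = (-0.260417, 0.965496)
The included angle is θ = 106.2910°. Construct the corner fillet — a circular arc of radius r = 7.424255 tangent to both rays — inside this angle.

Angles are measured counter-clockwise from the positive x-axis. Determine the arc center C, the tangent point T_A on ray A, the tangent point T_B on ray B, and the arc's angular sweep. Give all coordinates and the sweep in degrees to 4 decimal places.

bisector direction at 51.9493° = (0.616359,0.787466)
center distance |VC| = r/sin(θ/2) = 7.424255/sin(53.1455°) = 9.278449
C = V + |VC|·bis = (10.9182,24.2093)
T_A = V + ((C−V)·d_A)·d_A = V + 5.5651·d_A = (10.7632,16.7866)
T_B = V + ((C−V)·d_B)·d_B = V + 5.5651·d_B = (3.7501,22.2759)
sweep = 180° − θ = 73.7090°

center=(10.9182,24.2093) T_A=(10.7632,16.7866) T_B=(3.7501,22.2759) sweep=73.7090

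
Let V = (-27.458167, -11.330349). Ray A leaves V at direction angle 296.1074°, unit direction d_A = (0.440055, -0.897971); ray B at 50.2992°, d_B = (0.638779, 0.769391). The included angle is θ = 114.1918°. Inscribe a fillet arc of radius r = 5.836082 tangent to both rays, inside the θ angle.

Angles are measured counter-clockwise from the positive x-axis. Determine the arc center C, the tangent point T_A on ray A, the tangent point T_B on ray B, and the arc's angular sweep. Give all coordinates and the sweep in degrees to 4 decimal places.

center=(-20.5558,-12.1530) T_A=(-25.7965,-14.7212) T_B=(-25.0461,-8.4250) sweep=65.8082

bisector direction at 353.2033° = (0.992972,-0.118347)
center distance |VC| = r/sin(θ/2) = 5.836082/sin(57.0959°) = 6.951184
C = V + |VC|·bis = (-20.5558,-12.1530)
T_A = V + ((C−V)·d_A)·d_A = V + 3.7761·d_A = (-25.7965,-14.7212)
T_B = V + ((C−V)·d_B)·d_B = V + 3.7761·d_B = (-25.0461,-8.4250)
sweep = 180° − θ = 65.8082°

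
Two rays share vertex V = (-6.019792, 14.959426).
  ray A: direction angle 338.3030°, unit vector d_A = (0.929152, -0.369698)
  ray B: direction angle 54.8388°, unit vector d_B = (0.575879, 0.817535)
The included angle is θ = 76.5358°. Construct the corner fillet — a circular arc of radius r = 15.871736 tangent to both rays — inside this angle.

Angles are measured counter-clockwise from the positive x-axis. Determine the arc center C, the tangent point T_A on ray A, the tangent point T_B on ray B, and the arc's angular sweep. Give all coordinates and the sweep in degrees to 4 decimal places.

bisector direction at 16.5709° = (0.958468,0.285202)
center distance |VC| = r/sin(θ/2) = 15.871736/sin(38.2679°) = 25.626885
C = V + |VC|·bis = (18.5427,22.2683)
T_A = V + ((C−V)·d_A)·d_A = V + 20.1203·d_A = (12.6750,7.5210)
T_B = V + ((C−V)·d_B)·d_B = V + 20.1203·d_B = (5.5670,31.4085)
sweep = 180° − θ = 103.4642°

center=(18.5427,22.2683) T_A=(12.6750,7.5210) T_B=(5.5670,31.4085) sweep=103.4642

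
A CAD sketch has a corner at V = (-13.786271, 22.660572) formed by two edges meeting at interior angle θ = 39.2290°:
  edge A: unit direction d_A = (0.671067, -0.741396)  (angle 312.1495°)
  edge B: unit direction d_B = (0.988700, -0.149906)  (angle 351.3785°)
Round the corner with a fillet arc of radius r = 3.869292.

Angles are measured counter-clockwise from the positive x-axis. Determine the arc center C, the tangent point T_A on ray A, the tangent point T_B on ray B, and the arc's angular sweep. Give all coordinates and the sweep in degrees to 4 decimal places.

bisector direction at 331.7640° = (0.881006,-0.473104)
center distance |VC| = r/sin(θ/2) = 3.869292/sin(19.6145°) = 11.526386
C = V + |VC|·bis = (-3.6315,17.2074)
T_A = V + ((C−V)·d_A)·d_A = V + 10.8575·d_A = (-6.5001,14.6108)
T_B = V + ((C−V)·d_B)·d_B = V + 10.8575·d_B = (-3.0514,21.0330)
sweep = 180° − θ = 140.7710°

center=(-3.6315,17.2074) T_A=(-6.5001,14.6108) T_B=(-3.0514,21.0330) sweep=140.7710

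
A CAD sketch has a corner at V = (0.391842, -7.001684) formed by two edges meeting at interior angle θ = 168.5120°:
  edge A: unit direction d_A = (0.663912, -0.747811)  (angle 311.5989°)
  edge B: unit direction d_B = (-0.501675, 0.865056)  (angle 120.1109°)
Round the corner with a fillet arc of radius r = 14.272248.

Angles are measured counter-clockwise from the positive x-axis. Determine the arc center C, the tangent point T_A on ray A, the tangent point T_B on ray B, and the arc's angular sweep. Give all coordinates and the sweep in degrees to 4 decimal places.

center=(12.0179,1.4003) T_A=(1.3450,-8.0753) T_B=(-0.3284,-5.7598) sweep=11.4880

bisector direction at 35.8549° = (0.810503,0.585735)
center distance |VC| = r/sin(θ/2) = 14.272248/sin(84.2560°) = 14.344271
C = V + |VC|·bis = (12.0179,1.4003)
T_A = V + ((C−V)·d_A)·d_A = V + 1.4356·d_A = (1.3450,-8.0753)
T_B = V + ((C−V)·d_B)·d_B = V + 1.4356·d_B = (-0.3284,-5.7598)
sweep = 180° − θ = 11.4880°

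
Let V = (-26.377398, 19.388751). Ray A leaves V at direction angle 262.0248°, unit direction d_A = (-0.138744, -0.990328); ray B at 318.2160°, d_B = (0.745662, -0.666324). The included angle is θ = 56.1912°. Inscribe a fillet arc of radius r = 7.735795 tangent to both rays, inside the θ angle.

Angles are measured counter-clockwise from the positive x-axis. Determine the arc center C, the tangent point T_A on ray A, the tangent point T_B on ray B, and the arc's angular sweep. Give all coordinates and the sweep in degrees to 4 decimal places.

bisector direction at 290.1204° = (0.343994,-0.938972)
center distance |VC| = r/sin(θ/2) = 7.735795/sin(28.0956°) = 16.426141
C = V + |VC|·bis = (-20.7269,3.9651)
T_A = V + ((C−V)·d_A)·d_A = V + 14.4905·d_A = (-28.3879,5.0384)
T_B = V + ((C−V)·d_B)·d_B = V + 14.4905·d_B = (-15.5724,9.7334)
sweep = 180° − θ = 123.8088°

center=(-20.7269,3.9651) T_A=(-28.3879,5.0384) T_B=(-15.5724,9.7334) sweep=123.8088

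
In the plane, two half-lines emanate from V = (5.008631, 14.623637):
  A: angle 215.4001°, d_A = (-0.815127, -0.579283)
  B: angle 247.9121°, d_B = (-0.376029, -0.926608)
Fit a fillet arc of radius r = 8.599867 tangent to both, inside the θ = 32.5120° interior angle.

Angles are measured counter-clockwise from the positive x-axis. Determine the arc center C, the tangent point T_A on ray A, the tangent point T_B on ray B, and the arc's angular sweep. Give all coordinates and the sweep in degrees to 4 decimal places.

center=(-14.0504,-9.4713) T_A=(-19.0322,-2.4613) T_B=(-6.0817,-12.7051) sweep=147.4880

bisector direction at 231.6561° = (-0.620380,-0.784301)
center distance |VC| = r/sin(θ/2) = 8.599867/sin(16.2560°) = 30.721541
C = V + |VC|·bis = (-14.0504,-9.4713)
T_A = V + ((C−V)·d_A)·d_A = V + 29.4933·d_A = (-19.0322,-2.4613)
T_B = V + ((C−V)·d_B)·d_B = V + 29.4933·d_B = (-6.0817,-12.7051)
sweep = 180° − θ = 147.4880°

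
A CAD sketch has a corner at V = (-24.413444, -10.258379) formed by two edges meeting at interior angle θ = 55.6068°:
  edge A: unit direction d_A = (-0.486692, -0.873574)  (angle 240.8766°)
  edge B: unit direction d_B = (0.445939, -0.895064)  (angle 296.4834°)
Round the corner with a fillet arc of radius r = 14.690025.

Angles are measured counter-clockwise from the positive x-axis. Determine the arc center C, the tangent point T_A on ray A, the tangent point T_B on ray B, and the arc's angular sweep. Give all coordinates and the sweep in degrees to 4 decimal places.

center=(-25.1389,-41.7440) T_A=(-37.9718,-34.5945) T_B=(-11.9904,-35.1932) sweep=124.3932

bisector direction at 268.6800° = (-0.023036,-0.999735)
center distance |VC| = r/sin(θ/2) = 14.690025/sin(27.8034°) = 31.493981
C = V + |VC|·bis = (-25.1389,-41.7440)
T_A = V + ((C−V)·d_A)·d_A = V + 27.8581·d_A = (-37.9718,-34.5945)
T_B = V + ((C−V)·d_B)·d_B = V + 27.8581·d_B = (-11.9904,-35.1932)
sweep = 180° − θ = 124.3932°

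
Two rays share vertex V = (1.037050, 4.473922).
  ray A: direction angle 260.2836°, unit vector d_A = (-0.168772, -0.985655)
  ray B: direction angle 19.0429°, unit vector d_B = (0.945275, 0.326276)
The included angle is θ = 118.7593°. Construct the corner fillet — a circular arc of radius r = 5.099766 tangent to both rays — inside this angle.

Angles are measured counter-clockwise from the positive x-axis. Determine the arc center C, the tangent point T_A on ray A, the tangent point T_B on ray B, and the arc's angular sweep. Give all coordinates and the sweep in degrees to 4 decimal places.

bisector direction at 319.6633° = (0.762253,-0.647279)
center distance |VC| = r/sin(θ/2) = 5.099766/sin(59.3796°) = 5.926094
C = V + |VC|·bis = (5.5542,0.6381)
T_A = V + ((C−V)·d_A)·d_A = V + 3.0184·d_A = (0.5276,1.4988)
T_B = V + ((C−V)·d_B)·d_B = V + 3.0184·d_B = (3.8903,5.4588)
sweep = 180° − θ = 61.2407°

center=(5.5542,0.6381) T_A=(0.5276,1.4988) T_B=(3.8903,5.4588) sweep=61.2407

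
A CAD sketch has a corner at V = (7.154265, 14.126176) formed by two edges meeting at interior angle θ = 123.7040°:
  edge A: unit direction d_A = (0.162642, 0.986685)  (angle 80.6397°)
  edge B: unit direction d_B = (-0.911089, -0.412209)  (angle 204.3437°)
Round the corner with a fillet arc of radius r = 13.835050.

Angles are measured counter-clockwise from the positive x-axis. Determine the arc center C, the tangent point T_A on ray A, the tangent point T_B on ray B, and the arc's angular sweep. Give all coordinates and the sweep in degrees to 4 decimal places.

bisector direction at 142.4917° = (-0.793265,0.608876)
center distance |VC| = r/sin(θ/2) = 13.835050/sin(61.8520°) = 15.690766
C = V + |VC|·bis = (-5.2927,23.6799)
T_A = V + ((C−V)·d_A)·d_A = V + 7.4021·d_A = (8.3582,21.4297)
T_B = V + ((C−V)·d_B)·d_B = V + 7.4021·d_B = (0.4103,11.0749)
sweep = 180° − θ = 56.2960°

center=(-5.2927,23.6799) T_A=(8.3582,21.4297) T_B=(0.4103,11.0749) sweep=56.2960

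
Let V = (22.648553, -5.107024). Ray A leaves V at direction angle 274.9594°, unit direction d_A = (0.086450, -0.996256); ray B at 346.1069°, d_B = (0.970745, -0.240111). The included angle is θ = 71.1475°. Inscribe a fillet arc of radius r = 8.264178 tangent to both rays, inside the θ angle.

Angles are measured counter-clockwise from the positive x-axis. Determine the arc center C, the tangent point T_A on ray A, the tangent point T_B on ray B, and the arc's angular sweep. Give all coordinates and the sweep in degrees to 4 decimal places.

bisector direction at 310.5332° = (0.649888,-0.760030)
center distance |VC| = r/sin(θ/2) = 8.264178/sin(35.5737°) = 14.205711
C = V + |VC|·bis = (31.8807,-15.9038)
T_A = V + ((C−V)·d_A)·d_A = V + 11.5545·d_A = (23.6474,-16.6182)
T_B = V + ((C−V)·d_B)·d_B = V + 11.5545·d_B = (33.8650,-7.8814)
sweep = 180° − θ = 108.8525°

center=(31.8807,-15.9038) T_A=(23.6474,-16.6182) T_B=(33.8650,-7.8814) sweep=108.8525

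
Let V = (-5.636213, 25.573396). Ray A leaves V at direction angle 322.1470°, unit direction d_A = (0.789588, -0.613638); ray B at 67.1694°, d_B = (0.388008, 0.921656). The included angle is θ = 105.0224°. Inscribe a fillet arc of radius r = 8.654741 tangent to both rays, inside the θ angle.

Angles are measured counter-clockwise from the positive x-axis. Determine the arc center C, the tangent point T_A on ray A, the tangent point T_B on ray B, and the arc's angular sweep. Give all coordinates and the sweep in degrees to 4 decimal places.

bisector direction at 14.6582° = (0.967453,0.253052)
center distance |VC| = r/sin(θ/2) = 8.654741/sin(52.5112°) = 10.907426
C = V + |VC|·bis = (4.9162,28.3335)
T_A = V + ((C−V)·d_A)·d_A = V + 6.6383·d_A = (-0.3947,21.4999)
T_B = V + ((C−V)·d_B)·d_B = V + 6.6383·d_B = (-3.0605,31.6917)
sweep = 180° − θ = 74.9776°

center=(4.9162,28.3335) T_A=(-0.3947,21.4999) T_B=(-3.0605,31.6917) sweep=74.9776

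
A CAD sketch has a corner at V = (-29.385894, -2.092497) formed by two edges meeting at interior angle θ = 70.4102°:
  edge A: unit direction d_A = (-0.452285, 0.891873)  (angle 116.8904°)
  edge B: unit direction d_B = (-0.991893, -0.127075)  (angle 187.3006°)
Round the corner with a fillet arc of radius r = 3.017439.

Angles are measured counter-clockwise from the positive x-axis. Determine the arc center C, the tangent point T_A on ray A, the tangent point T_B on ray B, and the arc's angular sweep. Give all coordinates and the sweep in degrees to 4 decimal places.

center=(-34.0113,0.3570) T_A=(-31.3202,1.7218) T_B=(-33.6279,-2.6360) sweep=109.5898

bisector direction at 152.0955° = (-0.883729,0.467999)
center distance |VC| = r/sin(θ/2) = 3.017439/sin(35.2051°) = 5.234020
C = V + |VC|·bis = (-34.0113,0.3570)
T_A = V + ((C−V)·d_A)·d_A = V + 4.2767·d_A = (-31.3202,1.7218)
T_B = V + ((C−V)·d_B)·d_B = V + 4.2767·d_B = (-33.6279,-2.6360)
sweep = 180° − θ = 109.5898°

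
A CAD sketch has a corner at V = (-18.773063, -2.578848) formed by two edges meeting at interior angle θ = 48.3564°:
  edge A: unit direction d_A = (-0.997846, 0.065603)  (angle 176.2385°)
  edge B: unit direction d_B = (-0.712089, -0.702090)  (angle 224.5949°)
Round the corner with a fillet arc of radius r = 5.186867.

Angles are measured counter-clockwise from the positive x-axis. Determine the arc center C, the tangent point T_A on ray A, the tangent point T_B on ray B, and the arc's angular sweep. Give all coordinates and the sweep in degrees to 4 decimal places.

center=(-30.6415,-6.9966) T_A=(-30.3012,-1.8209) T_B=(-26.9999,-10.6901) sweep=131.6436

bisector direction at 200.4167° = (-0.937180,-0.348845)
center distance |VC| = r/sin(θ/2) = 5.186867/sin(24.1782°) = 12.663993
C = V + |VC|·bis = (-30.6415,-6.9966)
T_A = V + ((C−V)·d_A)·d_A = V + 11.5531·d_A = (-30.3012,-1.8209)
T_B = V + ((C−V)·d_B)·d_B = V + 11.5531·d_B = (-26.9999,-10.6901)
sweep = 180° − θ = 131.6436°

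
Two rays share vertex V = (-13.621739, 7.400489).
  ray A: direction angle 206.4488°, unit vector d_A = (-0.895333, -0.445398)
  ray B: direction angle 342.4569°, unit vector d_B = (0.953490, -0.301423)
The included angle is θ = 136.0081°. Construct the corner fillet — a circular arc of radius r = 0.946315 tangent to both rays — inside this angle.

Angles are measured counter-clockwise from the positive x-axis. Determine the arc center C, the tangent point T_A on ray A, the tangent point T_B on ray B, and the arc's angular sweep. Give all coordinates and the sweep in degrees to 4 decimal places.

bisector direction at 274.4529° = (0.077639,-0.996982)
center distance |VC| = r/sin(θ/2) = 0.946315/sin(68.0041°) = 1.020604
C = V + |VC|·bis = (-13.5425,6.3830)
T_A = V + ((C−V)·d_A)·d_A = V + 0.3823·d_A = (-13.9640,7.2302)
T_B = V + ((C−V)·d_B)·d_B = V + 0.3823·d_B = (-13.2573,7.2853)
sweep = 180° − θ = 43.9919°

center=(-13.5425,6.3830) T_A=(-13.9640,7.2302) T_B=(-13.2573,7.2853) sweep=43.9919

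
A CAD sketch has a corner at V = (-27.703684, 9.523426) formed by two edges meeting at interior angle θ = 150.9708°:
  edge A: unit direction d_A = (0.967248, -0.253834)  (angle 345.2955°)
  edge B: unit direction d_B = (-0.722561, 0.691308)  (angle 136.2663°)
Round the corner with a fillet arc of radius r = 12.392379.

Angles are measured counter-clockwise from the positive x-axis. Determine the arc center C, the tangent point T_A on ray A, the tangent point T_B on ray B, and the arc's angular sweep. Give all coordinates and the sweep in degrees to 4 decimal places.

center=(-21.4549,20.6956) T_A=(-24.6005,8.7091) T_B=(-30.0218,11.7413) sweep=29.0292

bisector direction at 60.7809° = (0.488151,0.872759)
center distance |VC| = r/sin(θ/2) = 12.392379/sin(75.4854°) = 12.800936
C = V + |VC|·bis = (-21.4549,20.6956)
T_A = V + ((C−V)·d_A)·d_A = V + 3.2083·d_A = (-24.6005,8.7091)
T_B = V + ((C−V)·d_B)·d_B = V + 3.2083·d_B = (-30.0218,11.7413)
sweep = 180° − θ = 29.0292°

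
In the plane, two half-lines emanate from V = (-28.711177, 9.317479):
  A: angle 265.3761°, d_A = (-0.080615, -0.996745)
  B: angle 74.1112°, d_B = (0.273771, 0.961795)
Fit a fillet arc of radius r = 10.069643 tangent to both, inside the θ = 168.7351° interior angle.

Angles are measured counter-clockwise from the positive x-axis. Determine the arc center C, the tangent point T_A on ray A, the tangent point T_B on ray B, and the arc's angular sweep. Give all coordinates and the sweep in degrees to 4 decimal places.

center=(-18.7544,7.5159) T_A=(-28.7912,8.3276) T_B=(-28.4393,10.2726) sweep=11.2649

bisector direction at 349.7437° = (0.984021,-0.178053)
center distance |VC| = r/sin(θ/2) = 10.069643/sin(84.3675°) = 10.118495
C = V + |VC|·bis = (-18.7544,7.5159)
T_A = V + ((C−V)·d_A)·d_A = V + 0.9931·d_A = (-28.7912,8.3276)
T_B = V + ((C−V)·d_B)·d_B = V + 0.9931·d_B = (-28.4393,10.2726)
sweep = 180° − θ = 11.2649°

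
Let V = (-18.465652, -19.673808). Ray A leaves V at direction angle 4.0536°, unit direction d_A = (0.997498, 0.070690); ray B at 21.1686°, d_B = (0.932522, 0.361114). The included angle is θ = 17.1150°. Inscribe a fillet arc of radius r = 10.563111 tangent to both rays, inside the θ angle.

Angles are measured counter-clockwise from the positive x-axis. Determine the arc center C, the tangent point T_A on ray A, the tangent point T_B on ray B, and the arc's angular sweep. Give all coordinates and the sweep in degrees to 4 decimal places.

center=(50.8095,-4.1749) T_A=(51.5562,-14.7116) T_B=(46.9950,5.6754) sweep=162.8850

bisector direction at 12.6111° = (0.975874,0.218332)
center distance |VC| = r/sin(θ/2) = 10.563111/sin(8.5575°) = 70.987753
C = V + |VC|·bis = (50.8095,-4.1749)
T_A = V + ((C−V)·d_A)·d_A = V + 70.1974·d_A = (51.5562,-14.7116)
T_B = V + ((C−V)·d_B)·d_B = V + 70.1974·d_B = (46.9950,5.6754)
sweep = 180° − θ = 162.8850°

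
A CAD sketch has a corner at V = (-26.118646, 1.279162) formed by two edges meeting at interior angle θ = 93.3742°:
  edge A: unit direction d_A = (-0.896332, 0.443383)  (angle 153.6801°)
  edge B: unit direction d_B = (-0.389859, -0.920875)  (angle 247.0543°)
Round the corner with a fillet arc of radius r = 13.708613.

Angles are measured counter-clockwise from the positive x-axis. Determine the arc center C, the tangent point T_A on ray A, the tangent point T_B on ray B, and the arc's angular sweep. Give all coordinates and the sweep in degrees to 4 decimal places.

center=(-43.7812,-5.2780) T_A=(-37.7030,7.0095) T_B=(-31.1572,-10.6224) sweep=86.6258

bisector direction at 200.3672° = (-0.937481,-0.348035)
center distance |VC| = r/sin(θ/2) = 13.708613/sin(46.6871°) = 18.840390
C = V + |VC|·bis = (-43.7812,-5.2780)
T_A = V + ((C−V)·d_A)·d_A = V + 12.9242·d_A = (-37.7030,7.0095)
T_B = V + ((C−V)·d_B)·d_B = V + 12.9242·d_B = (-31.1572,-10.6224)
sweep = 180° − θ = 86.6258°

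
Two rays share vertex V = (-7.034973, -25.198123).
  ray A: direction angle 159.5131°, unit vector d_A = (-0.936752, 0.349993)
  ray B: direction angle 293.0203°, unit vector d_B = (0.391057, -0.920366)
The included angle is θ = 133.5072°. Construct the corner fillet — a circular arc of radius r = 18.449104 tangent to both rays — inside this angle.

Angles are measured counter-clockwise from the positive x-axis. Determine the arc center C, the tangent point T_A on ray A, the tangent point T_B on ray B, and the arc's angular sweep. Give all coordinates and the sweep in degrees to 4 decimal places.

bisector direction at 226.2667° = (-0.691302,-0.722565)
center distance |VC| = r/sin(θ/2) = 18.449104/sin(66.7536°) = 20.079215
C = V + |VC|·bis = (-20.9158,-39.7067)
T_A = V + ((C−V)·d_A)·d_A = V + 7.9250·d_A = (-14.4587,-22.4244)
T_B = V + ((C−V)·d_B)·d_B = V + 7.9250·d_B = (-3.9358,-32.4920)
sweep = 180° − θ = 46.4928°

center=(-20.9158,-39.7067) T_A=(-14.4587,-22.4244) T_B=(-3.9358,-32.4920) sweep=46.4928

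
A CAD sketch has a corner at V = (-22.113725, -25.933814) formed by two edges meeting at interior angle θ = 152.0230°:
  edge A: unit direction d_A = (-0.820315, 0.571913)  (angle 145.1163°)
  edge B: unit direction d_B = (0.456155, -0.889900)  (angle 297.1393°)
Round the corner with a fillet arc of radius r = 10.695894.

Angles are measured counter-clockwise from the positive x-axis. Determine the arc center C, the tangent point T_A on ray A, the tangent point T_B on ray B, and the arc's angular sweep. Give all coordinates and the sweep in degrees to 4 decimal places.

bisector direction at 221.1278° = (-0.753244,-0.657741)
center distance |VC| = r/sin(θ/2) = 10.695894/sin(76.0115°) = 11.022783
C = V + |VC|·bis = (-30.4166,-33.1839)
T_A = V + ((C−V)·d_A)·d_A = V + 2.6645·d_A = (-24.2995,-24.4099)
T_B = V + ((C−V)·d_B)·d_B = V + 2.6645·d_B = (-20.8983,-28.3050)
sweep = 180° − θ = 27.9770°

center=(-30.4166,-33.1839) T_A=(-24.2995,-24.4099) T_B=(-20.8983,-28.3050) sweep=27.9770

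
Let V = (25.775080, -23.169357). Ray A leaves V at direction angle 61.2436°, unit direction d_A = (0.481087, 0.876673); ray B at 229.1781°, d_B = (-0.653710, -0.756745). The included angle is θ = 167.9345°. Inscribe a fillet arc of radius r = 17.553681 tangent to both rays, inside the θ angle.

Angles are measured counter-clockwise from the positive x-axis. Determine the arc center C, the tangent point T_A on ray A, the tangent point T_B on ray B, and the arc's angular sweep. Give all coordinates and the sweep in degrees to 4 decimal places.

bisector direction at 145.2109° = (-0.821257,0.570558)
center distance |VC| = r/sin(θ/2) = 17.553681/sin(83.9673°) = 17.651435
C = V + |VC|·bis = (11.2787,-13.0982)
T_A = V + ((C−V)·d_A)·d_A = V + 1.8551·d_A = (26.6675,-21.5430)
T_B = V + ((C−V)·d_B)·d_B = V + 1.8551·d_B = (24.5624,-24.5732)
sweep = 180° − θ = 12.0655°

center=(11.2787,-13.0982) T_A=(26.6675,-21.5430) T_B=(24.5624,-24.5732) sweep=12.0655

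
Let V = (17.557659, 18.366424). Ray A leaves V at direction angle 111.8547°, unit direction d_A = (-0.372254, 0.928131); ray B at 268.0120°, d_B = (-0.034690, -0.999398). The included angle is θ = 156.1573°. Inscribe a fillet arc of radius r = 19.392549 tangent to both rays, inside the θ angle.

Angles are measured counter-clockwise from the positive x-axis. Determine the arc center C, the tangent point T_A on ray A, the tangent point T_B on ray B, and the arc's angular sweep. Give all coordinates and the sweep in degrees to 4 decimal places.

center=(-1.9652,14.9474) T_A=(16.0336,22.1664) T_B=(17.4156,14.2747) sweep=23.8427

bisector direction at 189.9334° = (-0.985009,-0.172502)
center distance |VC| = r/sin(θ/2) = 19.392549/sin(78.0786°) = 19.820026
C = V + |VC|·bis = (-1.9652,14.9474)
T_A = V + ((C−V)·d_A)·d_A = V + 4.0942·d_A = (16.0336,22.1664)
T_B = V + ((C−V)·d_B)·d_B = V + 4.0942·d_B = (17.4156,14.2747)
sweep = 180° − θ = 23.8427°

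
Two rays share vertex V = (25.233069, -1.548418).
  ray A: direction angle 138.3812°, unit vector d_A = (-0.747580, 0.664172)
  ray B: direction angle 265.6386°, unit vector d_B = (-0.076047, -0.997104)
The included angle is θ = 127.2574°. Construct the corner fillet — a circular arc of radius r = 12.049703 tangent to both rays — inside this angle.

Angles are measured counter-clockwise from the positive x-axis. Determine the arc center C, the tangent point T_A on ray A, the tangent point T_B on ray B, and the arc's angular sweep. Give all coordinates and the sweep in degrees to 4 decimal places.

center=(12.7640,-6.5888) T_A=(20.7670,2.4193) T_B=(24.7788,-7.5051) sweep=52.7426

bisector direction at 202.0099° = (-0.927119,-0.374767)
center distance |VC| = r/sin(θ/2) = 12.049703/sin(63.6287°) = 13.449314
C = V + |VC|·bis = (12.7640,-6.5888)
T_A = V + ((C−V)·d_A)·d_A = V + 5.9740·d_A = (20.7670,2.4193)
T_B = V + ((C−V)·d_B)·d_B = V + 5.9740·d_B = (24.7788,-7.5051)
sweep = 180° − θ = 52.7426°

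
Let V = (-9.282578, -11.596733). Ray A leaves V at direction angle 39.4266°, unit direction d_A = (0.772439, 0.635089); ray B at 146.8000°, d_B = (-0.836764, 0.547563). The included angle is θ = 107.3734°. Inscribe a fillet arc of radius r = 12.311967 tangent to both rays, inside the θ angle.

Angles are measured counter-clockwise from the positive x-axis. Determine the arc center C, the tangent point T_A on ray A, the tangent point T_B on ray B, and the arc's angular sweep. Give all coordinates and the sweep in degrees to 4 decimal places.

center=(-10.1124,3.6601) T_A=(-2.2932,-5.8502) T_B=(-16.8540,-6.6421) sweep=72.6266

bisector direction at 93.1133° = (-0.054311,0.998524)
center distance |VC| = r/sin(θ/2) = 12.311967/sin(53.6867°) = 15.279358
C = V + |VC|·bis = (-10.1124,3.6601)
T_A = V + ((C−V)·d_A)·d_A = V + 9.0484·d_A = (-2.2932,-5.8502)
T_B = V + ((C−V)·d_B)·d_B = V + 9.0484·d_B = (-16.8540,-6.6421)
sweep = 180° − θ = 72.6266°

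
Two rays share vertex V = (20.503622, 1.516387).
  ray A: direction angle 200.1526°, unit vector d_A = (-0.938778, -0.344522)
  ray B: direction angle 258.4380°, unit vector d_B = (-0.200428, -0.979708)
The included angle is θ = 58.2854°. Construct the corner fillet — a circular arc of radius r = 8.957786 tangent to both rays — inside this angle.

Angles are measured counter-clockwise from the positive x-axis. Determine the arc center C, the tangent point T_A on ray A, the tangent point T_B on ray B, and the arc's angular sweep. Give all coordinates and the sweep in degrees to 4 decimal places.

bisector direction at 229.2953° = (-0.652161,-0.758081)
center distance |VC| = r/sin(θ/2) = 8.957786/sin(29.1427°) = 18.394324
C = V + |VC|·bis = (8.5076,-12.4280)
T_A = V + ((C−V)·d_A)·d_A = V + 16.0658·d_A = (5.4214,-4.0186)
T_B = V + ((C−V)·d_B)·d_B = V + 16.0658·d_B = (17.2836,-14.2234)
sweep = 180° − θ = 121.7146°

center=(8.5076,-12.4280) T_A=(5.4214,-4.0186) T_B=(17.2836,-14.2234) sweep=121.7146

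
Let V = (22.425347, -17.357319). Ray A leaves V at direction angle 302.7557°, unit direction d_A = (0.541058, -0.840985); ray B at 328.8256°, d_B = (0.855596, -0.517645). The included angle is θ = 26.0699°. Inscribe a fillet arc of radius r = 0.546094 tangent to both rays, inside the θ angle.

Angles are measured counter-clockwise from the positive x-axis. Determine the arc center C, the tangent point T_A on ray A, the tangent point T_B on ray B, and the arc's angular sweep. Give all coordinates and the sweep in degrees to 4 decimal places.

bisector direction at 315.7906° = (0.716797,-0.697282)
center distance |VC| = r/sin(θ/2) = 0.546094/sin(13.0350°) = 2.421216
C = V + |VC|·bis = (24.1609,-19.0456)
T_A = V + ((C−V)·d_A)·d_A = V + 2.3588·d_A = (23.7016,-19.3411)
T_B = V + ((C−V)·d_B)·d_B = V + 2.3588·d_B = (24.4435,-18.5784)
sweep = 180° − θ = 153.9301°

center=(24.1609,-19.0456) T_A=(23.7016,-19.3411) T_B=(24.4435,-18.5784) sweep=153.9301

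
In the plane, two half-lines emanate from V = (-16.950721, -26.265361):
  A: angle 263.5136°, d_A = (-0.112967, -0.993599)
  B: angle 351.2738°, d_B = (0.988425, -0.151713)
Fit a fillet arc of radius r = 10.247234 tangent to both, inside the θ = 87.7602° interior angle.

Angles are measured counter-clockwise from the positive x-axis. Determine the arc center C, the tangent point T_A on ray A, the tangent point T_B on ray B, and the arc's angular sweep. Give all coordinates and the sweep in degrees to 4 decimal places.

bisector direction at 307.3937° = (0.607288,-0.794481)
center distance |VC| = r/sin(θ/2) = 10.247234/sin(43.8801°) = 14.783541
C = V + |VC|·bis = (-7.9728,-38.0106)
T_A = V + ((C−V)·d_A)·d_A = V + 10.6559·d_A = (-18.1545,-36.8530)
T_B = V + ((C−V)·d_B)·d_B = V + 10.6559·d_B = (-6.4182,-27.8820)
sweep = 180° − θ = 92.2398°

center=(-7.9728,-38.0106) T_A=(-18.1545,-36.8530) T_B=(-6.4182,-27.8820) sweep=92.2398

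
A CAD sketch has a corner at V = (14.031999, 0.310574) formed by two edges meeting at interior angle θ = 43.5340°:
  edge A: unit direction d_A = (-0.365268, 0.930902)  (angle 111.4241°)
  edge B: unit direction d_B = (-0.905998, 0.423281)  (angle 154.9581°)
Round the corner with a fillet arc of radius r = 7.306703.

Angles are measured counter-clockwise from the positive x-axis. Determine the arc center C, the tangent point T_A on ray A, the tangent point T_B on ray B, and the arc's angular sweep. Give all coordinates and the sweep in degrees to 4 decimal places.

bisector direction at 133.1911° = (-0.684434,0.729075)
center distance |VC| = r/sin(θ/2) = 7.306703/sin(21.7670°) = 19.703486
C = V + |VC|·bis = (0.5463,14.6759)
T_A = V + ((C−V)·d_A)·d_A = V + 18.2986·d_A = (7.3481,17.3448)
T_B = V + ((C−V)·d_B)·d_B = V + 18.2986·d_B = (-2.5465,8.0560)
sweep = 180° − θ = 136.4660°

center=(0.5463,14.6759) T_A=(7.3481,17.3448) T_B=(-2.5465,8.0560) sweep=136.4660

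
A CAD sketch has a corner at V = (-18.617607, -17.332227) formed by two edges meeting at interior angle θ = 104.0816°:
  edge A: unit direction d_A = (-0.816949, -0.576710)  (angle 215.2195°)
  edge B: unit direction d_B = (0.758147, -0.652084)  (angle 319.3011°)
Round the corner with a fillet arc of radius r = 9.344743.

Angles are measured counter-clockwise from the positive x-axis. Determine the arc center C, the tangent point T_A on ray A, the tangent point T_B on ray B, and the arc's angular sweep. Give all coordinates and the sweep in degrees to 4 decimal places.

center=(-19.1841,-29.1707) T_A=(-24.5733,-21.5366) T_B=(-13.0906,-22.0861) sweep=75.9184

bisector direction at 267.2603° = (-0.047799,-0.998857)
center distance |VC| = r/sin(θ/2) = 9.344743/sin(52.0408°) = 11.852058
C = V + |VC|·bis = (-19.1841,-29.1707)
T_A = V + ((C−V)·d_A)·d_A = V + 7.2902·d_A = (-24.5733,-21.5366)
T_B = V + ((C−V)·d_B)·d_B = V + 7.2902·d_B = (-13.0906,-22.0861)
sweep = 180° − θ = 75.9184°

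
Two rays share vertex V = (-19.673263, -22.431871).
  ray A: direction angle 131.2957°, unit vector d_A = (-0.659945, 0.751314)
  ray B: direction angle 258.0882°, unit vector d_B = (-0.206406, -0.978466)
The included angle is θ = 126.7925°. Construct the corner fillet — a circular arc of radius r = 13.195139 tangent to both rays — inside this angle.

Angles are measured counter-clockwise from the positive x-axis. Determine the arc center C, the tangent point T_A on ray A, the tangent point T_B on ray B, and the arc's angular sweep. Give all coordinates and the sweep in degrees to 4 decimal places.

bisector direction at 194.6920° = (-0.967303,-0.253622)
center distance |VC| = r/sin(θ/2) = 13.195139/sin(63.3963°) = 14.757601
C = V + |VC|·bis = (-33.9483,-26.1747)
T_A = V + ((C−V)·d_A)·d_A = V + 6.6087·d_A = (-24.0347,-17.4667)
T_B = V + ((C−V)·d_B)·d_B = V + 6.6087·d_B = (-21.0373,-28.8983)
sweep = 180° − θ = 53.2075°

center=(-33.9483,-26.1747) T_A=(-24.0347,-17.4667) T_B=(-21.0373,-28.8983) sweep=53.2075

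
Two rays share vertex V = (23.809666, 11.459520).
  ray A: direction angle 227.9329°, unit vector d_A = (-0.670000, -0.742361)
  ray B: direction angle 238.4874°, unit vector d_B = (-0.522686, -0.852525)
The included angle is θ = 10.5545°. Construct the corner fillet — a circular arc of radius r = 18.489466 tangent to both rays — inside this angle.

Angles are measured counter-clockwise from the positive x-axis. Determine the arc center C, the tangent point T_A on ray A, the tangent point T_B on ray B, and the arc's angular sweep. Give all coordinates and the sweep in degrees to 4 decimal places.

center=(-96.5815,-149.5301) T_A=(-110.3074,-137.1422) T_B=(-80.8188,-159.1943) sweep=169.4455

bisector direction at 233.2101° = (-0.598882,-0.800837)
center distance |VC| = r/sin(θ/2) = 18.489466/sin(5.2773°) = 201.026613
C = V + |VC|·bis = (-96.5815,-149.5301)
T_A = V + ((C−V)·d_A)·d_A = V + 200.1745·d_A = (-110.3074,-137.1422)
T_B = V + ((C−V)·d_B)·d_B = V + 200.1745·d_B = (-80.8188,-159.1943)
sweep = 180° − θ = 169.4455°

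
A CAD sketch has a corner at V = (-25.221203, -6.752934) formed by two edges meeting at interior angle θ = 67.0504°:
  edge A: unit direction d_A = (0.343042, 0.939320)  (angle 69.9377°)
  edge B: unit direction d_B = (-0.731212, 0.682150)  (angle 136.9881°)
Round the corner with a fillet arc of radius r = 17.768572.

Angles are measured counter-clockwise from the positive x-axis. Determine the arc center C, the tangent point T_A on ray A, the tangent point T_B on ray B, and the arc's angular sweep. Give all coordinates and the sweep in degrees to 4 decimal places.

center=(-32.7113,24.5348) T_A=(-16.0209,18.4394) T_B=(-44.8321,11.5422) sweep=112.9496

bisector direction at 103.4629° = (-0.232816,0.972521)
center distance |VC| = r/sin(θ/2) = 17.768572/sin(33.5252°) = 32.171742
C = V + |VC|·bis = (-32.7113,24.5348)
T_A = V + ((C−V)·d_A)·d_A = V + 26.8197·d_A = (-16.0209,18.4394)
T_B = V + ((C−V)·d_B)·d_B = V + 26.8197·d_B = (-44.8321,11.5422)
sweep = 180° − θ = 112.9496°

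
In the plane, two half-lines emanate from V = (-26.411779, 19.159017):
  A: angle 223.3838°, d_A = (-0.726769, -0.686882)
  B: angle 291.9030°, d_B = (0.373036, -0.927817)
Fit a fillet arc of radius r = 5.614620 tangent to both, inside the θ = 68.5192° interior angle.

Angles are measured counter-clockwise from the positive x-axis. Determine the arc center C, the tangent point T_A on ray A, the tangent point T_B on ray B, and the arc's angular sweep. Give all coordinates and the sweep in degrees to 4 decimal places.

bisector direction at 257.6434° = (-0.213995,-0.976835)
center distance |VC| = r/sin(θ/2) = 5.614620/sin(34.2596°) = 9.973684
C = V + |VC|·bis = (-28.5461,9.4164)
T_A = V + ((C−V)·d_A)·d_A = V + 8.2432·d_A = (-32.4027,13.4969)
T_B = V + ((C−V)·d_B)·d_B = V + 8.2432·d_B = (-23.3368,11.5108)
sweep = 180° − θ = 111.4808°

center=(-28.5461,9.4164) T_A=(-32.4027,13.4969) T_B=(-23.3368,11.5108) sweep=111.4808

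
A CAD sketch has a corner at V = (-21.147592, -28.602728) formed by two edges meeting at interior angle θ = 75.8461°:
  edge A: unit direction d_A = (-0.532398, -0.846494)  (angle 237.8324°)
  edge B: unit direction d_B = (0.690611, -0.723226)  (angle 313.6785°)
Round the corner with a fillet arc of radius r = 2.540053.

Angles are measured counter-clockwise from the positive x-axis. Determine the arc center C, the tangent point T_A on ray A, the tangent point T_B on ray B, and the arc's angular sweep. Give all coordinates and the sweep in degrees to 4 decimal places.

center=(-20.7331,-32.7147) T_A=(-22.8833,-31.3624) T_B=(-18.8961,-30.9605) sweep=104.1539

bisector direction at 275.7554° = (0.100283,-0.994959)
center distance |VC| = r/sin(θ/2) = 2.540053/sin(37.9231°) = 4.132838
C = V + |VC|·bis = (-20.7331,-32.7147)
T_A = V + ((C−V)·d_A)·d_A = V + 3.2601·d_A = (-22.8833,-31.3624)
T_B = V + ((C−V)·d_B)·d_B = V + 3.2601·d_B = (-18.8961,-30.9605)
sweep = 180° − θ = 104.1539°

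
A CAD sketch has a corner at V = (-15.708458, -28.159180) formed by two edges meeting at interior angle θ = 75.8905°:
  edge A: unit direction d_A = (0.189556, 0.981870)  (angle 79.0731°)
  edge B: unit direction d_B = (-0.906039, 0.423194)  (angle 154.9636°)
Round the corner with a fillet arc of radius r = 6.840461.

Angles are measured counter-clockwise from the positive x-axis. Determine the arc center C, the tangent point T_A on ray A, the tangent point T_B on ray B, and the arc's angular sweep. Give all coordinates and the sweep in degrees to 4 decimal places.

center=(-20.7620,-18.2489) T_A=(-14.0455,-19.5456) T_B=(-23.6568,-24.4466) sweep=104.1095

bisector direction at 117.0183° = (-0.454276,0.890861)
center distance |VC| = r/sin(θ/2) = 6.840461/sin(37.9453°) = 11.124361
C = V + |VC|·bis = (-20.7620,-18.2489)
T_A = V + ((C−V)·d_A)·d_A = V + 8.7727·d_A = (-14.0455,-19.5456)
T_B = V + ((C−V)·d_B)·d_B = V + 8.7727·d_B = (-23.6568,-24.4466)
sweep = 180° − θ = 104.1095°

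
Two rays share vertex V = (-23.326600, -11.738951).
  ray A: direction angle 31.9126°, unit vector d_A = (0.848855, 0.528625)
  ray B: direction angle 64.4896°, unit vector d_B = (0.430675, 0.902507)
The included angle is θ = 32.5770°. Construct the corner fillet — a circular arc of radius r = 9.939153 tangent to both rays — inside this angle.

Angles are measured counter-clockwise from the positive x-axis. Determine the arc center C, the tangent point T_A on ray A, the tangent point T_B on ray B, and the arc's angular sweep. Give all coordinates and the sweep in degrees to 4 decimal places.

bisector direction at 48.2011° = (0.666518,0.745489)
center distance |VC| = r/sin(θ/2) = 9.939153/sin(16.2885°) = 35.436978
C = V + |VC|·bis = (0.2928,14.6789)
T_A = V + ((C−V)·d_A)·d_A = V + 34.0146·d_A = (5.5469,6.2420)
T_B = V + ((C−V)·d_B)·d_B = V + 34.0146·d_B = (-8.6774,18.9595)
sweep = 180° − θ = 147.4230°

center=(0.2928,14.6789) T_A=(5.5469,6.2420) T_B=(-8.6774,18.9595) sweep=147.4230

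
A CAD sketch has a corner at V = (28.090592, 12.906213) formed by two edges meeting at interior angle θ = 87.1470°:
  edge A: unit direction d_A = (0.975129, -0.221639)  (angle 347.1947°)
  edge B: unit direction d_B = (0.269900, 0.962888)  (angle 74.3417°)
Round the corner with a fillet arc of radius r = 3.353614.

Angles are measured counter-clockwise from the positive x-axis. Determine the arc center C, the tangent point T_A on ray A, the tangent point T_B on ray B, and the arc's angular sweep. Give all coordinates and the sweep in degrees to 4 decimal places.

bisector direction at 30.7682° = (0.859244,0.511566)
center distance |VC| = r/sin(θ/2) = 3.353614/sin(43.5735°) = 4.865355
C = V + |VC|·bis = (32.2711,15.3952)
T_A = V + ((C−V)·d_A)·d_A = V + 3.5249·d_A = (31.5278,12.1250)
T_B = V + ((C−V)·d_B)·d_B = V + 3.5249·d_B = (29.0420,16.3003)
sweep = 180° − θ = 92.8530°

center=(32.2711,15.3952) T_A=(31.5278,12.1250) T_B=(29.0420,16.3003) sweep=92.8530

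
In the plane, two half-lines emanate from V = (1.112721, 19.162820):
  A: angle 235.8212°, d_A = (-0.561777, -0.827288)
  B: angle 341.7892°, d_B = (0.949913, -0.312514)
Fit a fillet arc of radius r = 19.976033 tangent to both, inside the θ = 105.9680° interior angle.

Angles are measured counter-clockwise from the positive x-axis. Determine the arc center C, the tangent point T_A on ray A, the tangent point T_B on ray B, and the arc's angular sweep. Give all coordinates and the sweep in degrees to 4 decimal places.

center=(9.1773,-4.5197) T_A=(-7.3486,6.7024) T_B=(15.4201,14.4558) sweep=74.0320

bisector direction at 288.8052° = (0.322352,-0.946620)
center distance |VC| = r/sin(θ/2) = 19.976033/sin(52.9840°) = 25.017969
C = V + |VC|·bis = (9.1773,-4.5197)
T_A = V + ((C−V)·d_A)·d_A = V + 15.0618·d_A = (-7.3486,6.7024)
T_B = V + ((C−V)·d_B)·d_B = V + 15.0618·d_B = (15.4201,14.4558)
sweep = 180° − θ = 74.0320°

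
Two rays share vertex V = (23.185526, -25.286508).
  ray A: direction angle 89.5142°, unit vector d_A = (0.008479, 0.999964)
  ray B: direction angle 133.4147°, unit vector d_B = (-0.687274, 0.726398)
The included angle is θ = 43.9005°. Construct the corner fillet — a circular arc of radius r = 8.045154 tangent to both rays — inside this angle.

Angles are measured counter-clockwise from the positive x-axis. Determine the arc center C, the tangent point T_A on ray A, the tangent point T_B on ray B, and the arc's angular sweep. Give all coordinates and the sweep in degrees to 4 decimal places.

bisector direction at 111.4645° = (-0.365924,0.930645)
center distance |VC| = r/sin(θ/2) = 8.045154/sin(21.9503°) = 21.522537
C = V + |VC|·bis = (15.3099,-5.2567)
T_A = V + ((C−V)·d_A)·d_A = V + 19.9623·d_A = (23.3548,-5.3249)
T_B = V + ((C−V)·d_B)·d_B = V + 19.9623·d_B = (9.4659,-10.7859)
sweep = 180° − θ = 136.0995°

center=(15.3099,-5.2567) T_A=(23.3548,-5.3249) T_B=(9.4659,-10.7859) sweep=136.0995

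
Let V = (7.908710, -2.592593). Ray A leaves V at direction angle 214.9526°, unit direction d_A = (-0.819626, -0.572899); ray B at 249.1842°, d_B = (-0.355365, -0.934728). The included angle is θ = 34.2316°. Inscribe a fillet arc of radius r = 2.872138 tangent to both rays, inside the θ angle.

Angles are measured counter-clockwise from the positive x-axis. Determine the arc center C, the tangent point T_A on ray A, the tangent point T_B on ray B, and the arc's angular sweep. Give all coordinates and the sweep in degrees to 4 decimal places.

bisector direction at 232.0684° = (-0.614720,-0.788745)
center distance |VC| = r/sin(θ/2) = 2.872138/sin(17.1158°) = 9.759090
C = V + |VC|·bis = (1.9096,-10.2900)
T_A = V + ((C−V)·d_A)·d_A = V + 9.3269·d_A = (0.2642,-7.9359)
T_B = V + ((C−V)·d_B)·d_B = V + 9.3269·d_B = (4.5943,-11.3107)
sweep = 180° − θ = 145.7684°

center=(1.9096,-10.2900) T_A=(0.2642,-7.9359) T_B=(4.5943,-11.3107) sweep=145.7684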